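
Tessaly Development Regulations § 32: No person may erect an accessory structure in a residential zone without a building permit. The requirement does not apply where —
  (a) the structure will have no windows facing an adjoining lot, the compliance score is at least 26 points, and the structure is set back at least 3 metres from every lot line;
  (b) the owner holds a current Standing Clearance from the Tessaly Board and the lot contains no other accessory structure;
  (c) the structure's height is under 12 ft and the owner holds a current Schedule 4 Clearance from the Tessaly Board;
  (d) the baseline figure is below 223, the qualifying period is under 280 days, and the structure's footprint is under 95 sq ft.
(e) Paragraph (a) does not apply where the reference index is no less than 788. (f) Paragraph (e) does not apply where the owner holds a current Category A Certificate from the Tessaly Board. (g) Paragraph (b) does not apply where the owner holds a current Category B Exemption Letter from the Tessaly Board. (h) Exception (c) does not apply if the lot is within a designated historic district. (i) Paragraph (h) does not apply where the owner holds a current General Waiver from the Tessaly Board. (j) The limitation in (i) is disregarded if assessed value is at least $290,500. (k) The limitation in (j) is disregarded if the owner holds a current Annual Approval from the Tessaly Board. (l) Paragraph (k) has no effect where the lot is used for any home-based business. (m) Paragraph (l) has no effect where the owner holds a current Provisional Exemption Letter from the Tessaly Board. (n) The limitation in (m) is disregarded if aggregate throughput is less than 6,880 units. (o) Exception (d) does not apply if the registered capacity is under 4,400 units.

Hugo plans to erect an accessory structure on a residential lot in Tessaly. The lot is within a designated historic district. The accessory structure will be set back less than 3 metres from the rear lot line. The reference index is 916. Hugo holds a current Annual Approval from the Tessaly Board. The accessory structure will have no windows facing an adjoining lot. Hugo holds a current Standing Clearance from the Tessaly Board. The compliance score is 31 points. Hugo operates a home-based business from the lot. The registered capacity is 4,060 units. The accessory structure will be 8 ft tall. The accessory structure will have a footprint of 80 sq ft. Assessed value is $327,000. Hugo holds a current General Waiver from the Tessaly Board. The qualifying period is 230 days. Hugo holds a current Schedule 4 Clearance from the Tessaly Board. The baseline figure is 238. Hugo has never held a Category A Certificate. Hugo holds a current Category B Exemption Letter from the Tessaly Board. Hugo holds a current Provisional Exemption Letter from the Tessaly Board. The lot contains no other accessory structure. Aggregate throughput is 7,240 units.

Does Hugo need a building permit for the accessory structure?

No — exception (c) applies; Hugo does not need a building permit.

Exception (a) fails — the rear setback is under 3 m.
Exception (b) is satisfied on its face — a current Standing Clearance is held; the lot has no other accessory structure. Turning to paragraph (g): (g) operates against (b): a current Category B Exemption Letter is held. Exception (b) does not apply.
Exception (c): the structure's height is 8 ft, under the 12 ft limit; a current Schedule 4 Clearance is held — every condition holds. Considering the limiting provisions: (h) would limit (c) — the lot is in a historic district — but (i) sets (h) aside: (i) applies — a current General Waiver is held. (j) applies (assessed value is $327,000, meeting the $290,500 threshold), but is overridden by (k): (k) operates against (j): a current Annual Approval is held. (l) is triggered (a home-based business operates on the lot), but yields to (m): (m) operates — a current Provisional Exemption Letter is held. (n) is inapplicable (aggregate throughput is 7,240 units, not less than 6,880 units), so (m) stands. (c) remains available.
Exception (d) fails — the baseline figure is 238, not below 223.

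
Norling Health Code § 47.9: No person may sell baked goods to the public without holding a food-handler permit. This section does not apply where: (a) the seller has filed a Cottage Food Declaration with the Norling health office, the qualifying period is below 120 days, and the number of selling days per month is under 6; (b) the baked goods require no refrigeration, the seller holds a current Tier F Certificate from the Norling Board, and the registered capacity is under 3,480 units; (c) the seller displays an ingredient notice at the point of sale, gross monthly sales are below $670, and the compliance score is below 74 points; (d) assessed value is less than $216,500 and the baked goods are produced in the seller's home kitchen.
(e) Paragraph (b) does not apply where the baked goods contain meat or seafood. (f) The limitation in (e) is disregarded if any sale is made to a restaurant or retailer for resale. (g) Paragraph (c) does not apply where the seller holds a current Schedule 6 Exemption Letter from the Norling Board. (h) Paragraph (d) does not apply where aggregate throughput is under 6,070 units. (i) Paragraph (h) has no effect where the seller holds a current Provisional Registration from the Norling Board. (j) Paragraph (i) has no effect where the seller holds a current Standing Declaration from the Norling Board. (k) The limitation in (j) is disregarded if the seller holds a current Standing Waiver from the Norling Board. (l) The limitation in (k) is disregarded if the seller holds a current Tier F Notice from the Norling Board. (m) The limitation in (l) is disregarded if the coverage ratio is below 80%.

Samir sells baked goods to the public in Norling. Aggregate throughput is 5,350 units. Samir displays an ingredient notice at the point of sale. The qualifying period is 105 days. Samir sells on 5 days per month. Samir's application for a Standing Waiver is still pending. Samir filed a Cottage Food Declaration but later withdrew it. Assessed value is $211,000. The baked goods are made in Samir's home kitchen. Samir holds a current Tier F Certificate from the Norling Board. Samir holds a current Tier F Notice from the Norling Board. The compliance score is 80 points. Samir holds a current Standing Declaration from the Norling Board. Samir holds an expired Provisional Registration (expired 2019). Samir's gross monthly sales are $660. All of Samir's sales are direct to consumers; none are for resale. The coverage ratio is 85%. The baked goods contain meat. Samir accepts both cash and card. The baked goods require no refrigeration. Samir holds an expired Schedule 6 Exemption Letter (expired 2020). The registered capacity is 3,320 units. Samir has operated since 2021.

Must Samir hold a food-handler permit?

Yes — Samir must hold a food-handler permit.

Exception (a) fails — the Cottage Food Declaration was withdrawn.
Exception (b)'s conditions are all satisfied: the baked goods are shelf-stable; a current Tier F Certificate is held; the registered capacity is 3,320 units, under the 3,480 units limit. However, paragraphs (e)–(f) must be considered: (e) operates against (b): the baked goods contain meat. (f), which would lift (e), is not engaged — no sales are for resale. Exception (b) does not apply.
Exception (c) does not apply: the compliance score is 80 points, not below 74 points.
Exception (d): assessed value is $211,000, less than the $216,500 limit; the baked goods are home-kitchen produced — every condition holds. However, paragraphs (h)–(m) must be considered: (h) applies — aggregate throughput is 5,350 units, under the 6,070 units limit. (i) does not operate here (there is no Provisional Registration in force), so (h) stands. So (d) is unavailable.
No exception displaces § 47.9.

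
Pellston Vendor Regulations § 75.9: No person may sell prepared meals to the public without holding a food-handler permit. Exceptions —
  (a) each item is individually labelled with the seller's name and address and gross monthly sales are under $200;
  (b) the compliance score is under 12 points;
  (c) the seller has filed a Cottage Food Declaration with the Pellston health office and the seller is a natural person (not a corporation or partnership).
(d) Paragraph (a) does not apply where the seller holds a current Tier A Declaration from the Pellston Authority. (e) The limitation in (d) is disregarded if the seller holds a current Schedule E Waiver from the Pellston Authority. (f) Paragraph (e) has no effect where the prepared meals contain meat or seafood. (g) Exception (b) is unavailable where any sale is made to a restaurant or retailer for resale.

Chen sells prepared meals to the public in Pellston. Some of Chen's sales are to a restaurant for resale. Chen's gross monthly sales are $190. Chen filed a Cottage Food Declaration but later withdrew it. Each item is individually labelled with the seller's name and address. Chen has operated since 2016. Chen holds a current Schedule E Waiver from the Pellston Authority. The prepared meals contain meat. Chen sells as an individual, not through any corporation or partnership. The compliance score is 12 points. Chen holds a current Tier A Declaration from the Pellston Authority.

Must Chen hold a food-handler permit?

Yes — Chen must hold a food-handler permit.

Exception (a): items are individually labelled; gross monthly sales are $190, under the $200 limit — every condition holds. Turning to paragraphs (d)–(f): (d) is engaged — a current Tier A Declaration is held. (e) would limit (d) — a current Schedule E Waiver is held — but (f) sets (e) aside: (f) applies — the prepared meals contain meat. Exception (a) does not apply.
Exception (b) fails — the compliance score is 12 points, not under 12 points.
Exception (c) does not apply: the Cottage Food Declaration was withdrawn.
No exception applies. The general rule governs.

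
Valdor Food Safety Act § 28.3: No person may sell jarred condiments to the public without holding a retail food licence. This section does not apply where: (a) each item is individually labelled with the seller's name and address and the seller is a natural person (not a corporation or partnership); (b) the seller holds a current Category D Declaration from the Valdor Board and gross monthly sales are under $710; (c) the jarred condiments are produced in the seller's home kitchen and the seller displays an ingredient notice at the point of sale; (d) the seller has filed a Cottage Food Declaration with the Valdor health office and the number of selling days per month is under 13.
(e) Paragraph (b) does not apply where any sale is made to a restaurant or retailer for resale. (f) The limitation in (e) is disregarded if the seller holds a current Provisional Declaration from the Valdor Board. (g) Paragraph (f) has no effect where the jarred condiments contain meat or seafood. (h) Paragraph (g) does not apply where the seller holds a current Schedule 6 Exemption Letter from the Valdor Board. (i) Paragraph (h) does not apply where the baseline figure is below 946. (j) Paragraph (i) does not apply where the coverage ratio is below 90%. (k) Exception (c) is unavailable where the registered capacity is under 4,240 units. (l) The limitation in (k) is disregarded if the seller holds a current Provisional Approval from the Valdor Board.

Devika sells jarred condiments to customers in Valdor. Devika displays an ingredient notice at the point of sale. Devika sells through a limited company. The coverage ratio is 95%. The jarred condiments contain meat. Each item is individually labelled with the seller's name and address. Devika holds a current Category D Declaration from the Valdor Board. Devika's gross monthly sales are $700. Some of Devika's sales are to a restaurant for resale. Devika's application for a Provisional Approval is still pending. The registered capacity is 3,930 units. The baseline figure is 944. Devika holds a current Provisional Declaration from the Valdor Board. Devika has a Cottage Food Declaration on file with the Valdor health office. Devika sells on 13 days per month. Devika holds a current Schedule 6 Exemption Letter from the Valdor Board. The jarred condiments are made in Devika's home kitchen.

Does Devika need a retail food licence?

Exception (a) fails — the seller operates through a limited company.
Exception (b)'s conditions are all satisfied: a current Category D Declaration is held; gross monthly sales are $700, under the $710 limit. Turning to paragraphs (e)–(j): (e) operates against (b): some sales are to a restaurant for resale. (f) would limit (e) — a current Provisional Declaration is held — but (g) sets (f) aside: (g) operates against (f): the jarred condiments contain meat. (h) would limit (g) — a current Schedule 6 Exemption Letter is held — but (i) sets (h) aside: (i) is triggered — the baseline figure is 944, below the 946 limit. (j) is not engaged (the coverage ratio is 95%, not below 90%), so (i) stands. Exception (b) does not apply.
Exception (c)'s conditions are all satisfied: the jarred condiments are home-kitchen produced; an ingredient notice is displayed. However, paragraphs (k)–(l) must be considered: (k) operates against (c): the registered capacity is 3,930 units, under the 4,240 units limit. (l) is not engaged (no current Provisional Approval is held), so (k) stands. So (c) is unavailable.
Exception (d) fails — the number of selling days per month is 13, not under 13.
None of the exceptions is available; § 28.3 applies in full.

Yes — Devika must hold a retail food licence.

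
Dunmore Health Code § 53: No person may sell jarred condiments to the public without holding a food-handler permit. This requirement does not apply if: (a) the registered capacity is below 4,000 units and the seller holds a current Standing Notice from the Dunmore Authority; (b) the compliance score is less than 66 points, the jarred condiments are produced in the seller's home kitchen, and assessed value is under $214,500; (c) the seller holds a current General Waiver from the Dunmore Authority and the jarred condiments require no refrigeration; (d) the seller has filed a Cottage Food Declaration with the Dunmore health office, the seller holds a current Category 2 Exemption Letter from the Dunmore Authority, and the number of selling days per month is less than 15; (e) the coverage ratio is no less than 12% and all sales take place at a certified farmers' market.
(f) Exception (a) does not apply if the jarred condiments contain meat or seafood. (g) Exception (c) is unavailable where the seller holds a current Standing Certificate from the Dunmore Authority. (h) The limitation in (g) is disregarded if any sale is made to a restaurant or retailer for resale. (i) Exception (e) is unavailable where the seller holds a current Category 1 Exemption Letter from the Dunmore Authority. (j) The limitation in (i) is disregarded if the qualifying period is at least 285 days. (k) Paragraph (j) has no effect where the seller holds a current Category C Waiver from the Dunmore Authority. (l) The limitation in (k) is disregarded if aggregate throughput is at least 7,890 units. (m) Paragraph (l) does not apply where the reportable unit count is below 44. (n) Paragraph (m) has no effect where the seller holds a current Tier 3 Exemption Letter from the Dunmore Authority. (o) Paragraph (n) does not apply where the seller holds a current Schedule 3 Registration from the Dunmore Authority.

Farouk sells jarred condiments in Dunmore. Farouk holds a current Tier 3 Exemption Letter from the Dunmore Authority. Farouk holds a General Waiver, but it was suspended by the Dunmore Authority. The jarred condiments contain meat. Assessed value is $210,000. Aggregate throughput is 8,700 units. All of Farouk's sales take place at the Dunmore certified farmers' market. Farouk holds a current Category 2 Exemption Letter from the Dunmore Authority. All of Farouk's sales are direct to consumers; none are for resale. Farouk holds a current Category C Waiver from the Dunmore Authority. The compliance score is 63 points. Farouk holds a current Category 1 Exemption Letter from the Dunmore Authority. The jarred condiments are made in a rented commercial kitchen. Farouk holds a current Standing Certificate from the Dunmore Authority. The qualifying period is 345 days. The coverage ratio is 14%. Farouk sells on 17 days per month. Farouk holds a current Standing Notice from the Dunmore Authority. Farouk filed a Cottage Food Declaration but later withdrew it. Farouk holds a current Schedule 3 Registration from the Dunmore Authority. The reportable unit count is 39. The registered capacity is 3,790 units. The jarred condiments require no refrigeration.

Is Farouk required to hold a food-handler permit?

Yes — Farouk must hold a food-handler permit.

Exception (a): the registered capacity is 3,790 units, below the 4,000 units limit; a current Standing Notice is held — every condition holds. But applying paragraph (f): (f) is engaged — the jarred condiments contain meat. (a) is therefore removed.
Exception (b) requires that the jarred condiments are produced in the seller's home kitchen; but the jarred condiments are made in a commercial kitchen, not a home kitchen, so (b) is unavailable.
Exception (c) requires that the seller holds a current General Waiver from the Dunmore Authority; but the General Waiver is not current, so (c) is unavailable.
Exception (d) does not apply: the Cottage Food Declaration was withdrawn.
Exception (e): the coverage ratio is 14%, meeting the 12% threshold; all sales are at a certified farmers' market — every condition holds. But: (i) operates — a current Category 1 Exemption Letter is held. (j) operates (the qualifying period is 345 days, meeting the 285 days threshold), but is overridden by (k): (k) is triggered — a current Category C Waiver is held. (l) is engaged (aggregate throughput is 8,700 units, meeting the 7,890 units threshold), but is displaced by (m): (m) is triggered — the reportable unit count is 39, below the 44 limit. (n) would limit (m) — a current Tier 3 Exemption Letter is held — but (o) sets (n) aside: (o) is triggered — a current Schedule 3 Registration is held. Exception (e) does not apply.
No exception displaces § 53.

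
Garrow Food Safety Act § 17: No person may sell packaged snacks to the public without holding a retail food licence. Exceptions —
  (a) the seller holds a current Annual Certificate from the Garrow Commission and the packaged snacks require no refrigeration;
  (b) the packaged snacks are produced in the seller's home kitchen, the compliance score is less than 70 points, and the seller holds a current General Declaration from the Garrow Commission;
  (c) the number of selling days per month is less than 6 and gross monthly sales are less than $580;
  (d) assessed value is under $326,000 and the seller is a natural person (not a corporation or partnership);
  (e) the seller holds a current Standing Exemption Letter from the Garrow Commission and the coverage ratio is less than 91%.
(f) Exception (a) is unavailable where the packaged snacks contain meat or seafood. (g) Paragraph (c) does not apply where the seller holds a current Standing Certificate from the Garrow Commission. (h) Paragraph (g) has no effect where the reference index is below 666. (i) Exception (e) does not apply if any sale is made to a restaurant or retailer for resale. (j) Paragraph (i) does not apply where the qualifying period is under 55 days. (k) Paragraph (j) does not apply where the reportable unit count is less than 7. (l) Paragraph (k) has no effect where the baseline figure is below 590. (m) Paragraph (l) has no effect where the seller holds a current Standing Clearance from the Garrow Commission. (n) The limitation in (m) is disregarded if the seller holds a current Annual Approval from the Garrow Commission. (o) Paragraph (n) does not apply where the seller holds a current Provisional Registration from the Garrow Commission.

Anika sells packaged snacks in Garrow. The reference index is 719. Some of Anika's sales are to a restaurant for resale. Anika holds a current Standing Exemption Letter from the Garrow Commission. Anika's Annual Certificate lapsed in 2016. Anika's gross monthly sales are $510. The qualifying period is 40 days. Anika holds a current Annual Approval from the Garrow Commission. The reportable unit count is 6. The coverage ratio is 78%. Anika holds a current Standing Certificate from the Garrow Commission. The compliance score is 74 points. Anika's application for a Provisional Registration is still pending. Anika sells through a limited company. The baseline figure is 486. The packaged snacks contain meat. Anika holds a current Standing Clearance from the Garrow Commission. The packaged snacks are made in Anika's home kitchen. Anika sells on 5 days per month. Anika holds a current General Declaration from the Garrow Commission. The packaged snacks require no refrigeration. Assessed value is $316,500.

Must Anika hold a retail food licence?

Exception (a) requires that the seller holds a current Annual Certificate from the Garrow Commission; but no current Annual Certificate is held, so (a) is unavailable.
Exception (b) does not apply: the compliance score is 74 points, not less than 70 points.
All of (c)'s requirements are met (the number of selling days per month is 5, less than the 6 limit; gross monthly sales are $510, less than the $580 limit). But applying paragraphs (g)–(h): (g) operates against (c): a current Standing Certificate is held. (h) is inapplicable (the reference index is 719, not below 666), so (g) stands. So (c) is unavailable.
Exception (d) does not apply: the seller operates through a limited company.
All of (e)'s requirements are met (a current Standing Exemption Letter is held; the coverage ratio is 78%, less than the 91% limit). As to paragraphs (i)–(o): (i) would limit (e) — some sales are to a restaurant for resale — but (j) sets (i) aside: (j) operates against (i): the qualifying period is 40 days, under the 55 days limit. (k) would limit (j) — the reportable unit count is 6, less than the 7 limit — but (l) sets (k) aside: (l) operates against (k): the baseline figure is 486, below the 590 limit. (m) would limit (l) — a current Standing Clearance is held — but (n) sets (m) aside: (n) is triggered — a current Annual Approval is held. (o) is not triggered (the Provisional Registration is not current), so (n) stands. Exception (e) stands.

No — exception (e) applies; Anika is not required to hold a retail food licence.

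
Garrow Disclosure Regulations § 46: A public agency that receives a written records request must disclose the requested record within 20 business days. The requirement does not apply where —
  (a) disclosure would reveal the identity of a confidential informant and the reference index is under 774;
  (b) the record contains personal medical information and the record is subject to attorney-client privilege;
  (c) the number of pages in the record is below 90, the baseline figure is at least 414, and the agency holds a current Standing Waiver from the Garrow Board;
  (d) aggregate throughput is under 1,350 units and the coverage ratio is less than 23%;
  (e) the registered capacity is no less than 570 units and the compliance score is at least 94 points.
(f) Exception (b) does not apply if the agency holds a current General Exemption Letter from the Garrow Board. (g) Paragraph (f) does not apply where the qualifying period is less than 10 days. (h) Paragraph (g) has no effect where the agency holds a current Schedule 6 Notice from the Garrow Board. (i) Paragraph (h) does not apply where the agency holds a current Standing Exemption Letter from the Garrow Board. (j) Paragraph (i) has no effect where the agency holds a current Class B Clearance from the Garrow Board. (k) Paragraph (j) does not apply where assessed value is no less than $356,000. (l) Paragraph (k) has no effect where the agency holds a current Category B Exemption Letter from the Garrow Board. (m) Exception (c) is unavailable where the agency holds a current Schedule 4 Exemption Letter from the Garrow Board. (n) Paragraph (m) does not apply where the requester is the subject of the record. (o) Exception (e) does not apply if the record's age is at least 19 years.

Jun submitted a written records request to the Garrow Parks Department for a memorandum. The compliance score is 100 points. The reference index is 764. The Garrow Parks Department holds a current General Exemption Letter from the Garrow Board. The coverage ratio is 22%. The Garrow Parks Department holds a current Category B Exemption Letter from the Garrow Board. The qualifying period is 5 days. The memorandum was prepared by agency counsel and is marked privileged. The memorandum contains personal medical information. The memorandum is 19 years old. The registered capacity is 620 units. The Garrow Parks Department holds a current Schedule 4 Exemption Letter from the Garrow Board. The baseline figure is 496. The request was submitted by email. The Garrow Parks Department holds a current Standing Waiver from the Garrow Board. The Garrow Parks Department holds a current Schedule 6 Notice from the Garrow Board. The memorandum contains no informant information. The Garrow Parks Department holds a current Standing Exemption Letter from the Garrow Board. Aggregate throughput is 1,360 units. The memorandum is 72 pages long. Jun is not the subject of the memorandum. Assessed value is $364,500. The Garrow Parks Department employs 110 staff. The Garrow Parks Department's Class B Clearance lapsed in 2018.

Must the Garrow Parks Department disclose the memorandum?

Exception (a) requires that disclosure would reveal the identity of a confidential informant; but the memorandum contains no informant information, so (a) is unavailable.
Exception (b): the memorandum contains personal medical information; the memorandum is privileged — every condition holds. Under paragraphs (f)–(l): (f) would limit (b) — a current General Exemption Letter is held — but (g) sets (f) aside: (g) operates — the qualifying period is 5 days, less than the 10 days limit. (h) would limit (g) — a current Schedule 6 Notice is held — but (i) sets (h) aside: (i) operates against (h): a current Standing Exemption Letter is held. (j) is not engaged (the Class B Clearance is not current), so (i) stands. Exception (b) stands.
Exception (c): the number of pages in the record is 72, below the 90 limit; the baseline figure is 496, meeting the 414 threshold; a current Standing Waiver is held — every condition holds. But applying paragraphs (m)–(n): (m) operates against (c): a current Schedule 4 Exemption Letter is held. (n) is inapplicable (Jun is not the subject of the memorandum), so (m) stands. Exception (c) does not apply.
Exception (d) requires that aggregate throughput is under 1,350 units; but aggregate throughput is 1,360 units, not under 1,350 units, so (d) is unavailable.
Exception (e): the registered capacity is 620 units, meeting the 570 units threshold; the compliance score is 100 points, meeting the 94 points threshold — every condition holds. But applying paragraph (o): (o) applies — the record's age is 19 years, meeting the 19 years threshold. (e) is therefore removed.

No — exception (b) applies; the Garrow Parks Department is not required to disclose the memorandum.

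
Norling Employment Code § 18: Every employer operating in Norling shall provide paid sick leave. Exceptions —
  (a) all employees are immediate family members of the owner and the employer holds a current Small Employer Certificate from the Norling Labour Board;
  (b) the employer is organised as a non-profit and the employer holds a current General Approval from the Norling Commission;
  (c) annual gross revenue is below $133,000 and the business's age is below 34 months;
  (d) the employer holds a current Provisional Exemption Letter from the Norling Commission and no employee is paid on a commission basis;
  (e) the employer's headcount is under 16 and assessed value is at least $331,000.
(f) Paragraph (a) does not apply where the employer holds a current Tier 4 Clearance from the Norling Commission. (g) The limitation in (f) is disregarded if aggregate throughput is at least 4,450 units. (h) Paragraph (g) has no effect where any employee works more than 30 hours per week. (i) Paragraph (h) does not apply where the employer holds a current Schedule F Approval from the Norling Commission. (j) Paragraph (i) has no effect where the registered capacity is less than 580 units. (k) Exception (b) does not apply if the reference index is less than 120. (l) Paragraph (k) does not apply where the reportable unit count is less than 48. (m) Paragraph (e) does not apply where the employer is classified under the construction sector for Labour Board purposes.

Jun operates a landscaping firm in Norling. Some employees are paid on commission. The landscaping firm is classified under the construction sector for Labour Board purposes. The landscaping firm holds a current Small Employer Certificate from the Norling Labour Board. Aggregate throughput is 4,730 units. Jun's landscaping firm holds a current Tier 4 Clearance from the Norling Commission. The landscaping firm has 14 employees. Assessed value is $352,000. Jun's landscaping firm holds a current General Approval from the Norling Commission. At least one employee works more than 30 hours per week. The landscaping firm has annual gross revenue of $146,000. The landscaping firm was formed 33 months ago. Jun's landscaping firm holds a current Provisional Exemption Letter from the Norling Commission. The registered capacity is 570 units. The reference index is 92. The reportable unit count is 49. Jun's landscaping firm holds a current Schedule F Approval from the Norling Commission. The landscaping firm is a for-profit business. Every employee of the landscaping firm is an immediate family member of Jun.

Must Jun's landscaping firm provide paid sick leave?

Yes — Jun's landscaping firm must provide paid sick leave.

Exception (a) is satisfied on its face — every employee is an immediate family member; a current Small Employer Certificate is held. However, paragraphs (f)–(j) must be considered: (f) operates against (a): a current Tier 4 Clearance is held. (g) would limit (f) — aggregate throughput is 4,730 units, meeting the 4,450 units threshold — but (h) sets (g) aside: (h) operates against (g): at least one employee exceeds 30 hours/week. (i) would limit (h) — a current Schedule F Approval is held — but (j) sets (i) aside: (j) operates — the registered capacity is 570 units, less than the 580 units limit. Exception (a) does not apply.
Exception (b) does not apply: the employer is for-profit.
Exception (c) fails — annual gross revenue is $146,000, not below $133,000.
Exception (d) does not apply: some employees are paid on commission.
Exception (e) is satisfied on its face — the employer's headcount is 14, under the 16 limit; assessed value is $352,000, meeting the $331,000 threshold. However, paragraph (m) must be considered: (m) operates against (e): the landscaping firm is classified under the construction sector. Exception (e) does not apply.
Every exception is unavailable, so the rule governs.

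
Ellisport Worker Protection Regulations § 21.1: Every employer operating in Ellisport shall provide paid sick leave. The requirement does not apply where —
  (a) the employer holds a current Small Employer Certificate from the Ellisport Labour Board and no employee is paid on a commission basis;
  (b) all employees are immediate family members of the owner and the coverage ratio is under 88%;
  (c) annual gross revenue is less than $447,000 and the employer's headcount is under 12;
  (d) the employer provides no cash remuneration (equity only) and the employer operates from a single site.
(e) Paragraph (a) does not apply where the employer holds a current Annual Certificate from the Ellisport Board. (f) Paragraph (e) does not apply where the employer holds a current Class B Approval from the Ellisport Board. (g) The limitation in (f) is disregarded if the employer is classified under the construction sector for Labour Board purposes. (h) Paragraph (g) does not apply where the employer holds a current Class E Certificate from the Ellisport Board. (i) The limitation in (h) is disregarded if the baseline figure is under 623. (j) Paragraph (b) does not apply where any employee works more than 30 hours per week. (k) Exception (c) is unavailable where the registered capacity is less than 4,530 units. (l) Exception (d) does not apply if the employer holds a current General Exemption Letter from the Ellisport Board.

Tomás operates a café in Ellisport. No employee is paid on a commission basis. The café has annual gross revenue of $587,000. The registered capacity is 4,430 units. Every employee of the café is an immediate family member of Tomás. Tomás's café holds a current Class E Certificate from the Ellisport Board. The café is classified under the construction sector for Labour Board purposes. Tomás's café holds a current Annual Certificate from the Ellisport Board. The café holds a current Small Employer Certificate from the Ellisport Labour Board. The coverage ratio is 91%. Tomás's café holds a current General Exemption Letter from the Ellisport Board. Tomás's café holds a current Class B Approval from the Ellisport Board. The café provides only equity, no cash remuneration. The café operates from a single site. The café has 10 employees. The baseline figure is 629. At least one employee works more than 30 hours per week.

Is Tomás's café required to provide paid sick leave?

No — exception (a) applies; Tomás's café is not required to provide paid sick leave.

Exception (a)'s conditions are all satisfied: a current Small Employer Certificate is held; no employee is paid on commission. Under paragraphs (e)–(i): (e) would limit (a) — a current Annual Certificate is held — but (f) sets (e) aside: (f) operates against (e): a current Class B Approval is held. (g) would limit (f) — the café is classified under the construction sector — but (h) sets (g) aside: (h) operates against (g): a current Class E Certificate is held. (i), which would lift (h), is not engaged — the baseline figure is 629, not under 623. Exception (a) stands.
Exception (b) requires that the coverage ratio is under 88%; but the coverage ratio is 91%, not under 88%, so (b) is unavailable.
Exception (c) requires that annual gross revenue is less than $447,000; but annual gross revenue is $587,000, not less than $447,000, so (c) is unavailable.
Exception (d) is satisfied on its face — remuneration is equity-only; the employer operates from a single site. But: (l) operates — a current General Exemption Letter is held. So (d) is unavailable.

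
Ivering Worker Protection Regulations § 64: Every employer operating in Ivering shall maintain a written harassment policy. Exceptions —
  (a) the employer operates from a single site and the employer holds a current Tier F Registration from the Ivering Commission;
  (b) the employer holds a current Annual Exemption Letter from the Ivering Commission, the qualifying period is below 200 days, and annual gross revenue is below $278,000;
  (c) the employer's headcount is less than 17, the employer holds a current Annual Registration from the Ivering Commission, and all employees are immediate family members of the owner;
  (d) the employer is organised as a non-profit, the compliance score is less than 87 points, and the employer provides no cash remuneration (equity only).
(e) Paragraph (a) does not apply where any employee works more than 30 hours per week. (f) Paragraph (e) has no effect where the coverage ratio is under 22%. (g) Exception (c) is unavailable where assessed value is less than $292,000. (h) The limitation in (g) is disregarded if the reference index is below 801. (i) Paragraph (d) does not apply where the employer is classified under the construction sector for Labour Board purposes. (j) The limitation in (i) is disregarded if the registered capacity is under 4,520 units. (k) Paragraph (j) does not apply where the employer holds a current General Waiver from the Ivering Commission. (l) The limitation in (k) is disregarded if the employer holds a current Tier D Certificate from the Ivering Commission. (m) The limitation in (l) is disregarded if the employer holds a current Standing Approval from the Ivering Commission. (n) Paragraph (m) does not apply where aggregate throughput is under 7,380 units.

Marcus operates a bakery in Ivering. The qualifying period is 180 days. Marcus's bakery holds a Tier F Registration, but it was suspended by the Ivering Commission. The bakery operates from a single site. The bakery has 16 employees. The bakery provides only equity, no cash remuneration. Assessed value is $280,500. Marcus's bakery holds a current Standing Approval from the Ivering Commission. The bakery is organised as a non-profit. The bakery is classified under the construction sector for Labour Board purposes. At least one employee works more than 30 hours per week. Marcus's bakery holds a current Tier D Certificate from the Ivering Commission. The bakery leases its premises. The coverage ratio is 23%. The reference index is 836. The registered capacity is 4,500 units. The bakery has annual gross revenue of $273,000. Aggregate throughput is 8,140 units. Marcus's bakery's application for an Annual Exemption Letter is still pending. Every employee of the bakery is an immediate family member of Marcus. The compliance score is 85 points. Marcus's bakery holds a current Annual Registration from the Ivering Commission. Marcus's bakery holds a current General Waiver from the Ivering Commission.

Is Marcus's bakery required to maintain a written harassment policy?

Yes — Marcus's bakery must maintain a written harassment policy.

Exception (a) requires that the employer holds a current Tier F Registration from the Ivering Commission; but there is no Tier F Registration in force, so (a) is unavailable.
Exception (b) does not apply: there is no Annual Exemption Letter in force.
Exception (c)'s conditions are all satisfied: the employer's headcount is 16, less than the 17 limit; a current Annual Registration is held; every employee is an immediate family member. Turning to paragraphs (g)–(h): (g) operates against (c): assessed value is $280,500, less than the $292,000 limit. (h) does not operate here (the reference index is 836, not below 801), so (g) stands. (c) is therefore removed.
Exception (d) is satisfied on its face — the employer is a non-profit; the compliance score is 85 points, less than the 87 points limit; remuneration is equity-only. However, paragraphs (i)–(n) must be considered: (i) operates against (d): the bakery is classified under the construction sector. (j) applies (the registered capacity is 4,500 units, under the 4,520 units limit), but is itself disapplied by (k): (k) operates against (j): a current General Waiver is held. (l) is engaged (a current Tier D Certificate is held), but is set aside by (m): (m) applies — a current Standing Approval is held. (n) is not triggered (aggregate throughput is 8,140 units, not under 7,380 units), so (m) stands. (d) is therefore removed.
No exception is made out. Marcus's bakery falls within the general rule.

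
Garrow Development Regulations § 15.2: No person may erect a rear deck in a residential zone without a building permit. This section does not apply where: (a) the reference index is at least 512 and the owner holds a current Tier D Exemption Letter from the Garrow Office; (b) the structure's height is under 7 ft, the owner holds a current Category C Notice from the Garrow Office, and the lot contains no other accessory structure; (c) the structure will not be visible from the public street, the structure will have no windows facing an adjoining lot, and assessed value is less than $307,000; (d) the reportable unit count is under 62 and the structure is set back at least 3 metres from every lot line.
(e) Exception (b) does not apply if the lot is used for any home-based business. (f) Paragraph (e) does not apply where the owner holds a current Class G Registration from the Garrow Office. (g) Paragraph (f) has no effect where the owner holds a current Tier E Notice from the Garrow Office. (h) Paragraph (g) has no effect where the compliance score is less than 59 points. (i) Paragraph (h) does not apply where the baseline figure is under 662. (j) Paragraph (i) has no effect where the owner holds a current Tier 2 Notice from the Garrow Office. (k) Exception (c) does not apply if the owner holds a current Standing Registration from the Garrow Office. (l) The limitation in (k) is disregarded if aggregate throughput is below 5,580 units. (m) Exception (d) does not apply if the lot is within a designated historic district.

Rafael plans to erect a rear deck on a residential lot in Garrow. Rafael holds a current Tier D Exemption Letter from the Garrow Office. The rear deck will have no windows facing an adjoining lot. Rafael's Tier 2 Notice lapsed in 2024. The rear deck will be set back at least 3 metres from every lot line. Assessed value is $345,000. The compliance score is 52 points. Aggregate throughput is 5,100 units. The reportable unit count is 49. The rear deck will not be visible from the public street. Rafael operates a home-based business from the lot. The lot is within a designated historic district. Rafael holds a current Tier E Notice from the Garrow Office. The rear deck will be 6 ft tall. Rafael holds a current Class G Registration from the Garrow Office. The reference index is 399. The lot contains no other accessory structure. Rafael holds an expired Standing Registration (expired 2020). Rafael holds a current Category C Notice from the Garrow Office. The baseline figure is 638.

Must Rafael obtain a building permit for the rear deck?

Yes — Rafael must obtain a building permit.

Exception (a) does not apply: the reference index is 399, short of 512.
Exception (b) is satisfied on its face — the structure's height is 6 ft, under the 7 ft limit; a current Category C Notice is held; the lot has no other accessory structure. But applying paragraphs (e)–(j): (e) operates against (b): a home-based business operates on the lot. (f) operates (a current Class G Registration is held), but is overridden by (g): (g) operates against (f): a current Tier E Notice is held. (h) is triggered (the compliance score is 52 points, less than the 59 points limit), but is set aside by (i): (i) operates against (h): the baseline figure is 638, under the 662 limit. (j) is not engaged (there is no Tier 2 Notice in force), so (i) stands. So (b) is unavailable.
Exception (c) does not apply: assessed value is $345,000, not less than $307,000.
Exception (d)'s conditions are all satisfied: the reportable unit count is 49, under the 62 limit; the setback is at least 3 m on every side. However, paragraph (m) must be considered: (m) operates — the lot is in a historic district. (d) is therefore removed.
No exception displaces § 15.2.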